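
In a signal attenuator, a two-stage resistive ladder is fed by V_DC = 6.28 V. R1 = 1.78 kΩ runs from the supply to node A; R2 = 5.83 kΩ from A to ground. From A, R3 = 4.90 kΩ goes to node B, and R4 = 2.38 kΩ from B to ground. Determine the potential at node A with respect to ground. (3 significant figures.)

Looking into the second stage from A: R3 + R4 = 7.280 kΩ appears in parallel with R2.
Effective lower resistance at A: R2 ‖ 7.280 = 3.237 kΩ.
So V_A = 6.28 × 0.6452 = 4.052 V.

V_A ≈ 4.05 V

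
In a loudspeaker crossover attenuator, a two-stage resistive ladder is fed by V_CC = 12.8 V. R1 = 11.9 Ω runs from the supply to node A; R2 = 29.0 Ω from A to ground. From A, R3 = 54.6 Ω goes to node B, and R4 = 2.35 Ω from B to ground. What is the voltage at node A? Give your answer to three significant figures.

V_A ≈ 7.90 V

The second stage (R3 + R4 = 56.95 Ω) loads node A in parallel with R2.
Effective lower resistance at A: R2 ‖ 56.95 = 19.22 Ω.
First divider: V_A = V_CC · 19.22/(11.9 + 19.22) = 7.905 V.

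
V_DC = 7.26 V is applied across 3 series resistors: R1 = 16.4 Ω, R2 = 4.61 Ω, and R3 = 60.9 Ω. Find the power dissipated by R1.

ΣR = 81.91 Ω → I = 7.26/81.91 = 0.08863 A.
P = I²R = 0.007856 × 16.4 = 0.1288 W.

P ≈ 0.129 W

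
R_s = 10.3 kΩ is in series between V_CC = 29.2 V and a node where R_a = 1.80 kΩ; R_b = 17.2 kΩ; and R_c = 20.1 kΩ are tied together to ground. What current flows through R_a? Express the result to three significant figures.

Combine the parallel branches: R_p = (1/1.80 + 1/17.2 + 1/20.1)⁻¹ = 1.507 kΩ.
V_A by voltage divider: V_A = 29.2 × 1.507/(10.3 + 1.507) = 3.728 V.
I(R_a) = V_A / R_a = 3.728/1.80 = 2.071 mA.

I ≈ 2.07 mA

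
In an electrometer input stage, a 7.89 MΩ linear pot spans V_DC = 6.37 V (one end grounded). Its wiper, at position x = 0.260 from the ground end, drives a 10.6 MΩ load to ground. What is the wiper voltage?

V_out ≈ 1.45 V

Split the track: R_lower = x·R_p = 2.051 MΩ, R_upper = (1−x)·R_p = 5.839 MΩ.
Lower segment in parallel with the load: 2.051 ‖ 10.6 = 1.719 MΩ.
Loaded-divider output: V_out = 6.37 × 0.2274 = 1.449 V.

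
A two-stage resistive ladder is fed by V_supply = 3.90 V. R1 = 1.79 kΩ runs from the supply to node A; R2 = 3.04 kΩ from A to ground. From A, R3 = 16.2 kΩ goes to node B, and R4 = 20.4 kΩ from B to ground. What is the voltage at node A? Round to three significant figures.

V_A ≈ 2.38 V

The second stage (R3 + R4 = 36.60 kΩ) loads node A in parallel with R2.
R2 ‖ (R3+R4) = 2.807 kΩ.
First divider: V_A = V_supply · 2.807/(1.79 + 2.807) = 2.381 V.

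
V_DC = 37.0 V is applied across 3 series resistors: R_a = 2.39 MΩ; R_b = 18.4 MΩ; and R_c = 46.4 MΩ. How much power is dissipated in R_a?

P ≈ 0.725 µW

Series current I = V_DC/ΣR = 37.0/67.19 = 0.5507 µA.
P = I²R = 0.3032 × 2.39 = 0.7248 µW.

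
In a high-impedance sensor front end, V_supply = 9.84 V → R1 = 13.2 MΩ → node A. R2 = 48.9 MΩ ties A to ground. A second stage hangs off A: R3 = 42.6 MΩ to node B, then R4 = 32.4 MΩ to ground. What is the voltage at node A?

V_A ≈ 6.81 V

Node A sees R2 in parallel with the series input of stage 2, R3 + R4 = 75.00 MΩ.
Effective lower resistance at A: R2 ‖ 75.00 = 29.60 MΩ.
First divider: V_A = V_supply · 29.60/(13.2 + 29.60) = 6.805 V.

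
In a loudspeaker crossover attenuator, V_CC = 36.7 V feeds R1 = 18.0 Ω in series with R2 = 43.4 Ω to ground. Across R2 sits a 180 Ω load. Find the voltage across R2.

The load sits in parallel with R2, giving an effective lower resistance R2' = R2·R_L/(R2+R_L) = 34.97 Ω.
Voltage divider with the loaded lower leg: V_out = 36.7 × 34.97/(18.0 + 34.97) = 36.7 × 0.6602 = 24.23 V.

V_out ≈ 24.2 V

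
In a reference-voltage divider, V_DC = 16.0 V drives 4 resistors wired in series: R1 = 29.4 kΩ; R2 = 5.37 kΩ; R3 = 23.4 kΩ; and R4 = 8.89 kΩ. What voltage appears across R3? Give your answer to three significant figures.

V ≈ 5.58 V

Series total: ΣR = 29.4 + 5.37 + 23.4 + 8.89 = 67.06 kΩ.
By the voltage-divider rule, V = 16.0 × 23.40/67.06 = 5.583 V.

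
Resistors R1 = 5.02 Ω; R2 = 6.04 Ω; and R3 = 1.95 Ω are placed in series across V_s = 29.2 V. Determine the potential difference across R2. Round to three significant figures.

V ≈ 13.6 V

ΣR = 5.02 + 6.04 + 1.95 = 13.01 Ω.
Voltage divider: V = V_s · (6.040 / 13.01) = 29.2 × 0.4643 = 13.56 V.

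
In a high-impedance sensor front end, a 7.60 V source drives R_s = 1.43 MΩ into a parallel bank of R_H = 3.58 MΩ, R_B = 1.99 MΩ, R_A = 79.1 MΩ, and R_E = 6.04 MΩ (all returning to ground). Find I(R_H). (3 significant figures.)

Combine the parallel branches: R_p = (1/3.58 + 1/1.99 + 1/79.1 + 1/6.04)⁻¹ = 1.042 MΩ.
V_A by voltage divider: V_A = 7.60 × 1.042/(1.43 + 1.042) = 3.203 V.
Branch current I = V_A/R_H = 3.203/3.58 = 0.8947 µA.

I ≈ 0.895 µA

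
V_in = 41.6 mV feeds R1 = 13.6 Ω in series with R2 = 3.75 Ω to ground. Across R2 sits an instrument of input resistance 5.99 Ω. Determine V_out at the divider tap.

The load sits in parallel with R2, giving an effective lower resistance R2' = R2·R_L/(R2+R_L) = 2.306 Ω.
Now apply the divider: V_out = 41.6 × 0.1450 = 6.032 mV.

V_out ≈ 6.03 mV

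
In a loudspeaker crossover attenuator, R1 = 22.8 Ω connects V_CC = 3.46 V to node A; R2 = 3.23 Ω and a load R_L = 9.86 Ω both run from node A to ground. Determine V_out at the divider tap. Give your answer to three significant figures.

V_out ≈ 0.334 V

R2 ‖ R_L = (3.23 × 9.86)/(3.23 + 9.86) = 2.433 Ω.
Then V_out = V_CC · R2'/(R1 + R2') = 3.46 × 2.433/25.23 = 0.3336 V.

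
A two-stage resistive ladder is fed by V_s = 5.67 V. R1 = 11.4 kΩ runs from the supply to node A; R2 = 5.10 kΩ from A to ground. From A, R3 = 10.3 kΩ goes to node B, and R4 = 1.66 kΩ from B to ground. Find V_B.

Node A sees R2 in parallel with the series input of stage 2, R3 + R4 = 11.96 kΩ.
R2 ‖ (R3+R4) = 3.575 kΩ.
So V_A = 5.67 × 0.2388 = 1.354 V.
Stage 2 is unloaded, so V_B = V_A · R4/(R3+R4) = 1.354 × 1.66/11.96 = 0.1879 V.

V_B ≈ 0.188 V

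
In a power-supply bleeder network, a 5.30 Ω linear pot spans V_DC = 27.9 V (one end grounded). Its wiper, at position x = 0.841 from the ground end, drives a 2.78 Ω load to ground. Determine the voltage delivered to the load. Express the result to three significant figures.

V_out ≈ 18.7 V

Split the track: R_lower = x·R_p = 4.457 Ω, R_upper = (1−x)·R_p = 0.8427 Ω.
Lower segment in parallel with the load: 4.457 ‖ 2.78 = 1.712 Ω.
Loaded-divider output: V_out = 27.9 × 0.6702 = 18.70 V.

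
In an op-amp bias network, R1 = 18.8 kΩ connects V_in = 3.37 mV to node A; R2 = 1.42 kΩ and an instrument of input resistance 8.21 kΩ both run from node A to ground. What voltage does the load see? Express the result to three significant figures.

V_out ≈ 0.204 mV

R2 ‖ R_L = (1.42 × 8.21)/(1.42 + 8.21) = 1.211 kΩ.
Voltage divider with the loaded lower leg: V_out = 3.37 × 1.211/(18.8 + 1.211) = 3.37 × 0.06050 = 0.2039 mV.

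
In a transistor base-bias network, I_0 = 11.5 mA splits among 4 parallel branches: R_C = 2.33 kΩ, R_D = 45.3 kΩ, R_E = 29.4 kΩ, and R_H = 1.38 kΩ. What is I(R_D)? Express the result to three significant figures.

ΣG = 1/2.33 + 1/45.3 + 1/29.4 + 1/1.38 = 1.210.
R_D takes the fraction G_k/ΣG = 0.02208/1.210 = 0.01825, so I = 11.5 × 0.01825 = 0.2098 mA.

I ≈ 0.210 mA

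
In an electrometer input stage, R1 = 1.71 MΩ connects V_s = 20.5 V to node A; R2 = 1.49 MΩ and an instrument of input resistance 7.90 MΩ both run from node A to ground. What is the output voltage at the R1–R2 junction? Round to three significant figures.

V_out ≈ 8.67 V

First combine the lower leg with the load: R2 ‖ R_L = 1.254 MΩ.
Then V_out = V_s · R2'/(R1 + R2') = 20.5 × 1.254/2.964 = 8.671 V.
(Unloaded it would be 9.55 V; the load pulls it down.)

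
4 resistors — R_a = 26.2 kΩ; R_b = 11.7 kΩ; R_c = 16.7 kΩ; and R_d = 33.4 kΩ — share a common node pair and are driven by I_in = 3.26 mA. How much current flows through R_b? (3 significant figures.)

I ≈ 1.31 mA

Conductances: ΣG = 1/26.2 + 1/11.7 + 1/16.7 + 1/33.4 = 0.2135 (1/kΩ).
R_b takes the fraction G_k/ΣG = 0.08547/0.2135 = 0.4004, so I = 3.26 × 0.4004 = 1.305 mA.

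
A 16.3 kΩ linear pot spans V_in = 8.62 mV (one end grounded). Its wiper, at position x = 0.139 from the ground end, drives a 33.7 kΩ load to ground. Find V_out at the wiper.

V_out ≈ 1.13 mV

Split the track: R_lower = x·R_p = 2.266 kΩ, R_upper = (1−x)·R_p = 14.03 kΩ.
R_L loads the lower segment: effective lower R = 2.123 kΩ.
Then V_out = V_in · 2.123/(14.03 + 2.123) = 1.133 mV.
(Unloaded: V_out = x·V_in = 1.20 mV.)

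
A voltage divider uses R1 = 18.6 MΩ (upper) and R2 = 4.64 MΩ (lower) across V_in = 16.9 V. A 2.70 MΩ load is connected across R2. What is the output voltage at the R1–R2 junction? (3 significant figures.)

First combine the lower leg with the load: R2 ‖ R_L = 1.707 MΩ.
Now apply the divider: V_out = 16.9 × 0.08405 = 1.420 V.

V_out ≈ 1.42 V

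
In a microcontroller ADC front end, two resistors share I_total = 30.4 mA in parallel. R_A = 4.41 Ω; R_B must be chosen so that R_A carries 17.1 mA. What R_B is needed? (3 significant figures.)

R_B ≈ 5.67 Ω

Two-branch current divider: I_A = I_total · R_B/(R_A + R_B).
17.1/30.4 = R_B/(R_A + R_B) → R_B = R_A · (0.5625)/(1 − 0.5625) = 4.41 × 1.286 = 5.670 Ω.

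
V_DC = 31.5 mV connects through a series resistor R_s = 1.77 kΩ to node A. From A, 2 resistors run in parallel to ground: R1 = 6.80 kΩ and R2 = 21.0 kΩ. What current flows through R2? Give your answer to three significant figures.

Parallel bank: R_p = 1/(1/6.80 + 1/21.0) = 5.137 kΩ.
V_A = 31.5 × 5.137/6.907 = 23.43 mV.
I(R2) = V_A / R2 = 23.43/21.0 = 1.116 µA.

I ≈ 1.12 µA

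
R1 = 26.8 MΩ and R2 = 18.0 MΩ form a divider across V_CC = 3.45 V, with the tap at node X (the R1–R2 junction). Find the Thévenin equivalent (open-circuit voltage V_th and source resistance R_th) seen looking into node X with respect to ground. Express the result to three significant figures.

V_th ≈ 1.39 V, R_th ≈ 10.8 MΩ

With X open, the divider is unloaded: V_th = 3.45 × 18.0/44.80 = 1.386 V.
Looking into X with the source shorted: R_th = R1·R2/(R1+R2) = 26.80 × 18.0/44.80 = 10.77 MΩ.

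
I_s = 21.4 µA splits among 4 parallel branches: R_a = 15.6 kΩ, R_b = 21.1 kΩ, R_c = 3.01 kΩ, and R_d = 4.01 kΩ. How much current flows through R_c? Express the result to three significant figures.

ΣG = 1/15.6 + 1/21.1 + 1/3.01 + 1/4.01 = 0.6931.
Current divider: I(R_c) = I_s · G_k/ΣG = 21.4 × (0.3322/0.6931) = 21.4 × 0.4793 = 10.26 µA.

I ≈ 10.3 µA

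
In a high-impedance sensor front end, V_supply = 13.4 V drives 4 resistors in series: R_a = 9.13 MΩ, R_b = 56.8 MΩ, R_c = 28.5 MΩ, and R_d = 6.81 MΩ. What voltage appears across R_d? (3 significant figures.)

V ≈ 0.901 V

Series total: ΣR = 9.13 + 56.8 + 28.5 + 6.81 = 101.2 MΩ.
Voltage divider: V = V_supply · (6.810 / 101.2) = 13.4 × 0.06727 = 0.9014 V.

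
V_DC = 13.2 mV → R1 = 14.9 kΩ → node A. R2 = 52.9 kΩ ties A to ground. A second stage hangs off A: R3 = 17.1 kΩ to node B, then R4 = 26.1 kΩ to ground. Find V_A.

V_A ≈ 8.12 mV

The second stage (R3 + R4 = 43.20 kΩ) loads node A in parallel with R2.
Effective lower resistance at A: R2 ‖ 43.20 = 23.78 kΩ.
V_A = 13.2 × 23.78/(14.9 + 23.78) = 8.115 mV.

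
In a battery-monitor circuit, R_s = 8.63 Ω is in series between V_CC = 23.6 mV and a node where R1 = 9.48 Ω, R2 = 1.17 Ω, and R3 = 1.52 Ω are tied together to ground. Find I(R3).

I ≈ 1.04 mA

Combine the parallel branches: R_p = (1/9.48 + 1/1.17 + 1/1.52)⁻¹ = 0.6180 Ω.
Node voltage V_A = V_CC · R_p/(R_s + R_p) = 23.6 × 0.06683 = 1.577 mV.
I(R3) = V_A / R3 = 1.577/1.52 = 1.038 mA.
(Check via current divider: I_total = 2.552 mA; share G_k/ΣG = 0.4066 → same result.)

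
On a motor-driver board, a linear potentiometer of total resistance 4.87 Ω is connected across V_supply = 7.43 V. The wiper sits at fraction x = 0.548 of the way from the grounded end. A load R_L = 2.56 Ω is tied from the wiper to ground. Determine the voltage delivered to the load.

V_out ≈ 2.77 V

Split the track: R_lower = x·R_p = 2.669 Ω, R_upper = (1−x)·R_p = 2.201 Ω.
Lower segment in parallel with the load: 2.669 ‖ 2.56 = 1.307 Ω.
V_out = 7.43 × 1.307/(2.201 + 1.307) = 2.768 V.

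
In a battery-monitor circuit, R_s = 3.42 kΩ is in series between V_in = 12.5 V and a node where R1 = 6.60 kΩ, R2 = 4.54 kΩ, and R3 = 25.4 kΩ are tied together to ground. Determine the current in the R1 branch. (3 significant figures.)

Combine the parallel branches: R_p = (1/6.60 + 1/4.54 + 1/25.4)⁻¹ = 2.432 kΩ.
Node voltage V_A = V_in · R_p/(R_s + R_p) = 12.5 × 0.4156 = 5.195 V.
I(R1) = V_A / R1 = 5.195/6.60 = 0.7871 mA.
(Equivalently: I_total = 2.136 mA, then current-divider fraction G_k/ΣG = 0.3685.)

I ≈ 0.787 mA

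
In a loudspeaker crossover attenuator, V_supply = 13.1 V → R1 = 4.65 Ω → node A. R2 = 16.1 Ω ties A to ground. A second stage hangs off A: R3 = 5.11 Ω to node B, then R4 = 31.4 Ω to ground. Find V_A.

Node A sees R2 in parallel with the series input of stage 2, R3 + R4 = 36.51 Ω.
Effective lower resistance at A: R2 ‖ 36.51 = 11.17 Ω.
V_A = 13.1 × 11.17/(4.65 + 11.17) = 9.250 V.

V_A ≈ 9.25 V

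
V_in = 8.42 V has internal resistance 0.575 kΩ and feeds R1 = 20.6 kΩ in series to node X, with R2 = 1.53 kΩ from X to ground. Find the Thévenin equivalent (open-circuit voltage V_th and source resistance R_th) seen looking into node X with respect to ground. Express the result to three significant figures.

R1' = 0.575 + 20.6 = 21.18 kΩ (source resistance + R1).
V_th is the unloaded tap voltage: V_in · R2/(R1'+R2) = 8.42 × 0.06739 = 0.5674 V.
Zeroing V_in shorts the top of R1' to ground, so R_th = R1' ‖ R2 = 1.427 kΩ.

V_th ≈ 0.567 V, R_th ≈ 1.43 kΩ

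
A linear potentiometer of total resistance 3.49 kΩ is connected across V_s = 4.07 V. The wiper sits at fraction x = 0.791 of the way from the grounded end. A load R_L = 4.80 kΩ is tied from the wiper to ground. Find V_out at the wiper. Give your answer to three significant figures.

The pot divides into 0.7294 kΩ above the wiper and 2.761 kΩ below.
Lower segment in parallel with the load: 2.761 ‖ 4.80 = 1.753 kΩ.
Then V_out = V_s · 1.753/(0.7294 + 1.753) = 2.874 V.
(Unloaded: V_out = x·V_s = 3.22 V.)

V_out ≈ 2.87 V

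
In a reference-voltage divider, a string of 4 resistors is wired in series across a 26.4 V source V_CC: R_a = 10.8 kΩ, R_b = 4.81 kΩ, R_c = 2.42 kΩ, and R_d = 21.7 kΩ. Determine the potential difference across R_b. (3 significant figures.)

V ≈ 3.20 V

ΣR = 10.8 + 4.81 + 2.42 + 21.7 = 39.73 kΩ.
By the voltage-divider rule, V = 26.4 × 4.810/39.73 = 3.196 V.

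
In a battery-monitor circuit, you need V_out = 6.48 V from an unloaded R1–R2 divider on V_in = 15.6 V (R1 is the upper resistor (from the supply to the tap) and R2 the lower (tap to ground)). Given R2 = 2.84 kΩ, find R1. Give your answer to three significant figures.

Required fraction k = V_out/V_in = 0.4154.
R1 = R2·(1/k − 1) = 2.84 × 1.407 = 3.997 kΩ.

R1 ≈ 4.00 kΩ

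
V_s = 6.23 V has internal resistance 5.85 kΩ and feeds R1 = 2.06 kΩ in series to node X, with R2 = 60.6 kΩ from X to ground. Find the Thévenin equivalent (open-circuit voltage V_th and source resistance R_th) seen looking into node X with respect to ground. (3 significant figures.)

V_th ≈ 5.51 V, R_th ≈ 7.00 kΩ

R1' = 5.85 + 2.06 = 7.910 kΩ (source resistance + R1).
With X open, the divider is unloaded: V_th = 6.23 × 60.6/68.51 = 5.511 V.
Looking into X with the source shorted: R_th = R1'·R2/(R1'+R2) = 7.910 × 60.6/68.51 = 6.997 kΩ.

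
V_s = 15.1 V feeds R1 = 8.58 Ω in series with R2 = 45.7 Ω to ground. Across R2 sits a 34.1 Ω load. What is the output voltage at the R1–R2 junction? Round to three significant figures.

First combine the lower leg with the load: R2 ‖ R_L = 19.53 Ω.
Voltage divider with the loaded lower leg: V_out = 15.1 × 19.53/(8.58 + 19.53) = 15.1 × 0.6948 = 10.49 V.
(Unloaded it would be 12.7 V; the load pulls it down.)

V_out ≈ 10.5 V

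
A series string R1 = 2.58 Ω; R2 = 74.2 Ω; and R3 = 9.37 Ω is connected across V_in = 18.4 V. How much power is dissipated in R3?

The common current is I = 18.4/86.15 = 0.2136 A.
P = I²R = 0.04562 × 9.37 = 0.4274 W.

P ≈ 0.427 W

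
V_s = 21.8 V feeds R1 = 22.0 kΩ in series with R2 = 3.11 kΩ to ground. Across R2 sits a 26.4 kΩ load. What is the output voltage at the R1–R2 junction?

The load sits in parallel with R2, giving an effective lower resistance R2' = R2·R_L/(R2+R_L) = 2.782 kΩ.
Now apply the divider: V_out = 21.8 × 0.1123 = 2.447 V.

V_out ≈ 2.45 V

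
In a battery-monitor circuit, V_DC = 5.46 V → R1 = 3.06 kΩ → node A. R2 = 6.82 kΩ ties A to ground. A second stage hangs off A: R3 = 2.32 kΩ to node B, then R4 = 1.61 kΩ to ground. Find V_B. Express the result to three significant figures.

V_B ≈ 1.00 V

Node A sees R2 in parallel with the series input of stage 2, R3 + R4 = 3.930 kΩ.
R2 ‖ (R3+R4) = 2.493 kΩ.
First divider: V_A = V_DC · 2.493/(3.06 + 2.493) = 2.451 V.
Stage 2 is unloaded, so V_B = V_A · R4/(R3+R4) = 2.451 × 1.61/3.930 = 1.004 V.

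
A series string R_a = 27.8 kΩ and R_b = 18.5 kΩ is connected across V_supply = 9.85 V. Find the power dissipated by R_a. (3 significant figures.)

Series current I = V_supply/ΣR = 9.85/46.30 = 0.2127 mA.
P = I²R = 0.04526 × 27.8 = 1.258 mW.

P ≈ 1.26 mW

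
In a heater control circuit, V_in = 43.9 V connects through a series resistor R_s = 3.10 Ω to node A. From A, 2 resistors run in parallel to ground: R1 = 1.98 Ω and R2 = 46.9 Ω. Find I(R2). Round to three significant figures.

I ≈ 0.356 A

Parallel bank: R_p = 1/(1/1.98 + 1/46.9) = 1.900 Ω.
V_A by voltage divider: V_A = 43.9 × 1.900/(3.10 + 1.900) = 16.68 V.
I(R2) = V_A / R2 = 16.68/46.9 = 0.3557 A.
(Check via current divider: I_total = 8.780 A; share G_k/ΣG = 0.04051 → same result.)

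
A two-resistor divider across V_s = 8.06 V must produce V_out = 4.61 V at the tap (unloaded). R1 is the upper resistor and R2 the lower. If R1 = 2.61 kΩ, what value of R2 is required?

The divider ratio is R2/(R1+R2) = 4.61/8.06 = 0.5720.
R2 = R1 · 0.5720/(1 − 0.5720) = 3.488 kΩ.

R2 ≈ 3.49 kΩ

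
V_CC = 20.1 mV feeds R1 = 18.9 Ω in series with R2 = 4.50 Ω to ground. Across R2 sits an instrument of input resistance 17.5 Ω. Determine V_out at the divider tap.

V_out ≈ 3.20 mV

R2 ‖ R_L = (4.50 × 17.5)/(4.50 + 17.5) = 3.580 Ω.
Voltage divider with the loaded lower leg: V_out = 20.1 × 3.580/(18.9 + 3.580) = 20.1 × 0.1592 = 3.201 mV.
(Unloaded it would be 3.87 mV; the load pulls it down.)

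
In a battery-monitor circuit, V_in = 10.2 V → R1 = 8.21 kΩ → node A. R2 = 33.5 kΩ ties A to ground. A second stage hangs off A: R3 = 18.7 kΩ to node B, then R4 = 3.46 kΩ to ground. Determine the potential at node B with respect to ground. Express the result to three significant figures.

V_B ≈ 0.986 V

Node A sees R2 in parallel with the series input of stage 2, R3 + R4 = 22.16 kΩ.
Effective lower resistance at A: R2 ‖ 22.16 = 13.34 kΩ.
So V_A = 10.2 × 0.6190 = 6.314 V.
Then the unloaded second divider: V_B = V_A × R4/(R3+R4) = 6.314 × 0.1561 = 0.9858 V.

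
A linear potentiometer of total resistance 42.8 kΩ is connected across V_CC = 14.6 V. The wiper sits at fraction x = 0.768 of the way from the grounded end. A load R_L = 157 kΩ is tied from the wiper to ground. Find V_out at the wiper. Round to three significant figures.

V_out ≈ 10.7 V

Lower segment x·R_p = 32.87 kΩ; upper segment (1−x)·R_p = 9.930 kΩ.
(x·R_p) ‖ R_L = 27.18 kΩ.
Loaded-divider output: V_out = 14.6 × 0.7324 = 10.69 V.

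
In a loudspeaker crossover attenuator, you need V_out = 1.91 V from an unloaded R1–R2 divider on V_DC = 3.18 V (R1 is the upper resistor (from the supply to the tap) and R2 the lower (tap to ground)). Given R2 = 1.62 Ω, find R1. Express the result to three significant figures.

The divider ratio is R2/(R1+R2) = 1.91/3.18 = 0.6006.
Rearranging, R1 = R2·(1−k)/k = 1.62 × 0.6649 = 1.077 Ω.

R1 ≈ 1.08 Ω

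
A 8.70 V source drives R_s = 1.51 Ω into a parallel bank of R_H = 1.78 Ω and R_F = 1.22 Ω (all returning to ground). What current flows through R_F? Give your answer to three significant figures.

Combine the parallel branches: R_p = (1/1.78 + 1/1.22)⁻¹ = 0.7239 Ω.
Node voltage V_A = V_in · R_p/(R_s + R_p) = 8.70 × 0.3240 = 2.819 V.
Branch current I = V_A/R_F = 2.819/1.22 = 2.311 A.

I ≈ 2.31 A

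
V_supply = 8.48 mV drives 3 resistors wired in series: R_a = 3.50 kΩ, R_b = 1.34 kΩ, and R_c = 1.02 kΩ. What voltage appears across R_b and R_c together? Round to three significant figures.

Series total: ΣR = 3.50 + 1.34 + 1.02 = 5.860 kΩ.
R_{R_b..R_c} = 1.34 + 1.02 = 2.360 kΩ.
By the voltage-divider rule, V = 8.48 × 2.360/5.860 = 3.415 mV.

V ≈ 3.42 mV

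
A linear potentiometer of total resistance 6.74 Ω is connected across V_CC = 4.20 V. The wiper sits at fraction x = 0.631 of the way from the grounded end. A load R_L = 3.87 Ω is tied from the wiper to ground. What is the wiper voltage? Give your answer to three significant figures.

Lower segment x·R_p = 4.253 Ω; upper segment (1−x)·R_p = 2.487 Ω.
(x·R_p) ‖ R_L = 2.026 Ω.
V_out = 4.20 × 2.026/(2.487 + 2.026) = 1.886 V.

V_out ≈ 1.89 V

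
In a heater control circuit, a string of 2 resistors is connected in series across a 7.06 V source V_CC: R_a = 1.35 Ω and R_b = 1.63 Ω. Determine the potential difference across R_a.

V ≈ 3.20 V

ΣR = 1.35 + 1.63 = 2.980 Ω.
V = V_CC · R/ΣR = 7.06 × 0.4530 = 3.198 V.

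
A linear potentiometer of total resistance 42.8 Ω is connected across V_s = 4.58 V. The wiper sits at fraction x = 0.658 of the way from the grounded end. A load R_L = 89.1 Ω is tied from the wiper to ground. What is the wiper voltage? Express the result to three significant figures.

The pot divides into 14.64 Ω above the wiper and 28.16 Ω below.
Lower segment in parallel with the load: 28.16 ‖ 89.1 = 21.40 Ω.
Loaded-divider output: V_out = 4.58 × 0.5938 = 2.720 V.

V_out ≈ 2.72 V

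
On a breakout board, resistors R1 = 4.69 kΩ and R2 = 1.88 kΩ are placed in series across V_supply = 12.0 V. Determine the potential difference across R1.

Total series resistance ΣR = 4.69 + 1.88 = 6.570 kΩ.
By the voltage-divider rule, V = 12.0 × 4.690/6.570 = 8.566 V.

V ≈ 8.57 V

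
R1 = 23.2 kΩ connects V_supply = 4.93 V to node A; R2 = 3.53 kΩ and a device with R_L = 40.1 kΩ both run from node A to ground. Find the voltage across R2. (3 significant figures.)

V_out ≈ 0.605 V

First combine the lower leg with the load: R2 ‖ R_L = 3.244 kΩ.
Then V_out = V_supply · R2'/(R1 + R2') = 4.93 × 3.244/26.44 = 0.6048 V.
(Unloaded it would be 0.651 V; the load pulls it down.)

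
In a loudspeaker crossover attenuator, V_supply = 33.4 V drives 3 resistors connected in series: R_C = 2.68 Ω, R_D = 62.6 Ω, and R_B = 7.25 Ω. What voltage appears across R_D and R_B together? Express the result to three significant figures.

V ≈ 32.2 V

Series total: ΣR = 2.68 + 62.6 + 7.25 = 72.53 Ω.
R_{R_D..R_B} = 62.6 + 7.25 = 69.85 Ω.
Voltage divider: V = V_supply · (69.85 / 72.53) = 33.4 × 0.9630 = 32.17 V.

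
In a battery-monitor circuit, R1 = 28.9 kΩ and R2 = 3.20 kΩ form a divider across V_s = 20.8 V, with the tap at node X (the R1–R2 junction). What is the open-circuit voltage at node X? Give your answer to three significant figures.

V_th ≈ 2.07 V

V_th is the unloaded tap voltage: V_s · R2/(R1+R2) = 20.8 × 0.09969 = 2.074 V.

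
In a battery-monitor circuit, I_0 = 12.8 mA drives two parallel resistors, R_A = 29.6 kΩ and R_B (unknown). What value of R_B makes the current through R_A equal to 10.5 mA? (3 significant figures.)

Two-branch current divider: I_A = I_0 · R_B/(R_A + R_B).
10.5/12.8 = R_B/(R_A + R_B) → R_B = R_A · (0.8203)/(1 − 0.8203) = 29.6 × 4.565 = 135.1 kΩ.

R_B ≈ 135 kΩ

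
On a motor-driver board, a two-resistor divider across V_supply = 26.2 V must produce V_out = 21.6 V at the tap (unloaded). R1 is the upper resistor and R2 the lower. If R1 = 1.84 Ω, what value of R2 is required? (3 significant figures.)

The divider ratio is R2/(R1+R2) = 21.6/26.2 = 0.8244.
R2 = R1 · 0.8244/(1 − 0.8244) = 8.640 Ω.

R2 ≈ 8.64 Ω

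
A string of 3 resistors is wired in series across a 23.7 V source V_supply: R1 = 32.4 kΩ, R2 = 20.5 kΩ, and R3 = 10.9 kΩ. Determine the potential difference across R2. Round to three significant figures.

V ≈ 7.62 V

Total series resistance ΣR = 32.4 + 20.5 + 10.9 = 63.80 kΩ.
Voltage divider: V = V_supply · (20.50 / 63.80) = 23.7 × 0.3213 = 7.615 V.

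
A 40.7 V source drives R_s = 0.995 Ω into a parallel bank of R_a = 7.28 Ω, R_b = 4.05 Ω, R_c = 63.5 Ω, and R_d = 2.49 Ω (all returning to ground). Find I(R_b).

I ≈ 5.59 A

Combine the parallel branches: R_p = (1/7.28 + 1/4.05 + 1/63.5 + 1/2.49)⁻¹ = 1.247 Ω.
V_A = 40.7 × 1.247/2.242 = 22.64 V.
Branch current I = V_A/R_b = 22.64/4.05 = 5.590 A.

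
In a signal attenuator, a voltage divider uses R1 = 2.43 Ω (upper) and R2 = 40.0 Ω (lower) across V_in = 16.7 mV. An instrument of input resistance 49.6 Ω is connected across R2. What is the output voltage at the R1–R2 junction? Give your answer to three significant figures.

First combine the lower leg with the load: R2 ‖ R_L = 22.14 Ω.
Voltage divider with the loaded lower leg: V_out = 16.7 × 22.14/(2.43 + 22.14) = 16.7 × 0.9011 = 15.05 mV.
(Unloaded it would be 15.7 mV; the load pulls it down.)

V_out ≈ 15.0 mV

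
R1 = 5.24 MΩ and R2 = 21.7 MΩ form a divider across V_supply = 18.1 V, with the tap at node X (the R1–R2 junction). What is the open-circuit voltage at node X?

Open-circuit (no load on X): V_th = V_supply · R2/(R1 + R2) = 18.1 × 21.7/(5.240 + 21.7) = 14.58 V.

V_th ≈ 14.6 V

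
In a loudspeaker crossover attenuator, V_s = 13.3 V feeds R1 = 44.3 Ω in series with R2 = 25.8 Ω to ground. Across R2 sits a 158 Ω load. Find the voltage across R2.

V_out ≈ 4.44 V

First combine the lower leg with the load: R2 ‖ R_L = 22.18 Ω.
Then V_out = V_s · R2'/(R1 + R2') = 13.3 × 22.18/66.48 = 4.437 V.
(Unloaded it would be 4.90 V; the load pulls it down.)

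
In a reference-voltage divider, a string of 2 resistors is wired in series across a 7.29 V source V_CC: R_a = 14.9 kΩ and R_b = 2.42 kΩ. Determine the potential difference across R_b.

V ≈ 1.02 V

ΣR = 14.9 + 2.42 = 17.32 kΩ.
V = V_CC · R/ΣR = 7.29 × 0.1397 = 1.019 V.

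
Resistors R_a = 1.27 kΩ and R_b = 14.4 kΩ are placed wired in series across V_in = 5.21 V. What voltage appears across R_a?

V ≈ 0.422 V

Total series resistance ΣR = 1.27 + 14.4 = 15.67 kΩ.
Voltage divider: V = V_in · (1.270 / 15.67) = 5.21 × 0.08105 = 0.4223 V.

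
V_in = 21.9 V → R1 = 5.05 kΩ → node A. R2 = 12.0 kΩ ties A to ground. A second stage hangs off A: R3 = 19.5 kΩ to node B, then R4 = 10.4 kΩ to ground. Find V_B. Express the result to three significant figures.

V_B ≈ 4.79 V

Looking into the second stage from A: R3 + R4 = 29.90 kΩ appears in parallel with R2.
R2 ‖ (R3+R4) = 8.563 kΩ.
First divider: V_A = V_in · 8.563/(5.05 + 8.563) = 13.78 V.
Then the unloaded second divider: V_B = V_A × R4/(R3+R4) = 13.78 × 0.3478 = 4.792 V.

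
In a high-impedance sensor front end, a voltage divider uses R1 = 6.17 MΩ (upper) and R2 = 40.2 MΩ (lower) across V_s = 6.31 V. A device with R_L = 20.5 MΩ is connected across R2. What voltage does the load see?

The load sits in parallel with R2, giving an effective lower resistance R2' = R2·R_L/(R2+R_L) = 13.58 MΩ.
Then V_out = V_s · R2'/(R1 + R2') = 6.31 × 13.58/19.75 = 4.338 V.

V_out ≈ 4.34 V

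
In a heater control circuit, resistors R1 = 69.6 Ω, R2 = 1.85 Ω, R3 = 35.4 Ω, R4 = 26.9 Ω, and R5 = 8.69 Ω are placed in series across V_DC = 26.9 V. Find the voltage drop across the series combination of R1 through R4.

V ≈ 25.3 V

ΣR = 69.6 + 1.85 + 35.4 + 26.9 + 8.69 = 142.4 Ω.
R_{R1..R4} = 69.6 + 1.85 + 35.4 + 26.9 = 133.8 Ω.
Voltage divider: V = V_DC · (133.8 / 142.4) = 26.9 × 0.9390 = 25.26 V.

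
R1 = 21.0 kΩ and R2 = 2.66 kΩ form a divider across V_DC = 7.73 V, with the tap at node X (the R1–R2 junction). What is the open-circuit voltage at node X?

With X open, the divider is unloaded: V_th = 7.73 × 2.66/23.66 = 0.8691 V.

V_th ≈ 0.869 V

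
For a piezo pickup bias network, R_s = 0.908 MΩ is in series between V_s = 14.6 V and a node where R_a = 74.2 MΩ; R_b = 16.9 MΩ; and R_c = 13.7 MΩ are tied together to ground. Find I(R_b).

I ≈ 0.763 µA

Equivalent of the parallel group: R_p = 6.866 MΩ.
Node voltage V_A = V_s · R_p/(R_s + R_p) = 14.6 × 0.8832 = 12.89 V.
Branch current I = V_A/R_b = 12.89/16.9 = 0.7630 µA.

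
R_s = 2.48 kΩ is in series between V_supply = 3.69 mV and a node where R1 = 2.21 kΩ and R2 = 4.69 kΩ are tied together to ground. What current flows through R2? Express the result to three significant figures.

Equivalent of the parallel group: R_p = 1.502 kΩ.
Node voltage V_A = V_supply · R_p/(R_s + R_p) = 3.69 × 0.3772 = 1.392 mV.
Branch current I = V_A/R2 = 1.392/4.69 = 0.2968 µA.

I ≈ 0.297 µA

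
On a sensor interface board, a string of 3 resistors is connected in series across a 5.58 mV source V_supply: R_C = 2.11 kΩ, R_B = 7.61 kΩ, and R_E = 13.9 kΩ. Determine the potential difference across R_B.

V ≈ 1.80 mV

ΣR = 2.11 + 7.61 + 13.9 = 23.62 kΩ.
By the voltage-divider rule, V = 5.58 × 7.610/23.62 = 1.798 mV.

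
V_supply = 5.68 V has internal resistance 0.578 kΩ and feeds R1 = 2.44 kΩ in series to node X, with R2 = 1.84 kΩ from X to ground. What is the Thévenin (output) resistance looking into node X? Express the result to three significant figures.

R_th ≈ 1.14 kΩ

R1' = 0.578 + 2.44 = 3.018 kΩ (source resistance + R1).
Zeroing V_supply shorts the top of R1' to ground, so R_th = R1' ‖ R2 = 1.143 kΩ.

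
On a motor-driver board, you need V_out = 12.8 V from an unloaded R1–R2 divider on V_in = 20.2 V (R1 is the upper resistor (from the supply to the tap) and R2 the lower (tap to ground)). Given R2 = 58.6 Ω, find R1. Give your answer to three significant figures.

R1 ≈ 33.9 Ω

The divider ratio is R2/(R1+R2) = 12.8/20.2 = 0.6337.
So R1 = R2 · (V_in/V_out − 1) = 58.6 × (20.2/12.8 − 1) = 58.6 × 0.5781 = 33.88 Ω.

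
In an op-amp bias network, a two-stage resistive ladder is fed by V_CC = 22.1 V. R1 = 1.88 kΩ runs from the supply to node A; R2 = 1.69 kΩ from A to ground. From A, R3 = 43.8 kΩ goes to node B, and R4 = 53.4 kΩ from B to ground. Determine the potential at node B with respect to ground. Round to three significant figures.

V_B ≈ 5.70 V

Looking into the second stage from A: R3 + R4 = 97.20 kΩ appears in parallel with R2.
R2 ‖ (R3+R4) = 1.661 kΩ.
First divider: V_A = V_CC · 1.661/(1.88 + 1.661) = 10.37 V.
Stage 2 is unloaded, so V_B = V_A · R4/(R3+R4) = 10.37 × 53.4/97.20 = 5.695 V.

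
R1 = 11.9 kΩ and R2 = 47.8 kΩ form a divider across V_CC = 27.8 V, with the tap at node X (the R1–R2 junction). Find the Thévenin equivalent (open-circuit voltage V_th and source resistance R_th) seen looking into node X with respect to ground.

V_th ≈ 22.3 V, R_th ≈ 9.53 kΩ

Open-circuit (no load on X): V_th = V_CC · R2/(R1 + R2) = 27.8 × 47.8/(11.90 + 47.8) = 22.26 V.
With V_CC suppressed (replaced by a short), R_th = R1 ‖ R2 = (11.90 × 47.8)/(11.90 + 47.8) = 9.528 kΩ.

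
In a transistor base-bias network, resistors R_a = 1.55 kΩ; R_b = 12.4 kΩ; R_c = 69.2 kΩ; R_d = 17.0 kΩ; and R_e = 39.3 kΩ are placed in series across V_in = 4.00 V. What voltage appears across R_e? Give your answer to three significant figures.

V ≈ 1.13 V

Total series resistance ΣR = 1.55 + 12.4 + 69.2 + 17.0 + 39.3 = 139.4 kΩ.
By the voltage-divider rule, V = 4.00 × 39.30/139.4 = 1.127 V.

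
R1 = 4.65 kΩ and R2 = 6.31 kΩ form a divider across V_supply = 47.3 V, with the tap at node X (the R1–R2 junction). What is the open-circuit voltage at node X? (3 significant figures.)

V_th is the unloaded tap voltage: V_supply · R2/(R1+R2) = 47.3 × 0.5757 = 27.23 V.

V_th ≈ 27.2 V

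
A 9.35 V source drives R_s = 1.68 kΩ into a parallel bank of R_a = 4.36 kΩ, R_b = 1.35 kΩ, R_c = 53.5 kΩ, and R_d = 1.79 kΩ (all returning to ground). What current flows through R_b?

I ≈ 1.92 mA

Equivalent of the parallel group: R_p = 0.6462 kΩ.
V_A by voltage divider: V_A = 9.35 × 0.6462/(1.68 + 0.6462) = 2.597 V.
Branch current I = V_A/R_b = 2.597/1.35 = 1.924 mA.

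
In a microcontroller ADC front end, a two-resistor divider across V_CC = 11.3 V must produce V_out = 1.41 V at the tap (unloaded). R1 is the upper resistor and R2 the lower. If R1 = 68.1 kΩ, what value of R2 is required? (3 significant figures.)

Required fraction k = V_out/V_CC = 0.1248.
So R2 = R1 · V_out/(V_CC − V_out) = 68.1 × 1.41/(11.3 − 1.41) = 68.1 × 0.1426 = 9.709 kΩ.

R2 ≈ 9.71 kΩ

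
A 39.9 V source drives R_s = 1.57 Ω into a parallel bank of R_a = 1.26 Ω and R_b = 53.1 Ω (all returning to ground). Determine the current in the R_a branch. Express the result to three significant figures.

Equivalent of the parallel group: R_p = 1.231 Ω.
V_A by voltage divider: V_A = 39.9 × 1.231/(1.57 + 1.231) = 17.53 V.
I(R_a) = V_A / R_a = 17.53/1.26 = 13.92 A.

I ≈ 13.9 A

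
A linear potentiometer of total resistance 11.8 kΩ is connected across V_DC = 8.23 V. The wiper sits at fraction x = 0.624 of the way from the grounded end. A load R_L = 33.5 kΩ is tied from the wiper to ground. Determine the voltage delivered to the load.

Lower segment x·R_p = 7.363 kΩ; upper segment (1−x)·R_p = 4.437 kΩ.
R_L loads the lower segment: effective lower R = 6.036 kΩ.
V_out = 8.23 × 6.036/(4.437 + 6.036) = 4.743 V.
(Unloaded: V_out = x·V_DC = 5.14 V.)

V_out ≈ 4.74 V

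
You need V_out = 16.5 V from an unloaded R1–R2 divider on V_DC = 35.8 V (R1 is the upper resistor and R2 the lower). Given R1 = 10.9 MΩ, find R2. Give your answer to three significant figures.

V_out/V_DC = R2/(R1+R2) = 0.4609.
Rearranging, R2 = R1·k/(1−k) = 10.9 × 0.8549 = 9.319 MΩ.

R2 ≈ 9.32 MΩ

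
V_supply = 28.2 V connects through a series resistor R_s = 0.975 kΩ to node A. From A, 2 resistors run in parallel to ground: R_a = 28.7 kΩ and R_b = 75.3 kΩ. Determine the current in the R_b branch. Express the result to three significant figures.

I ≈ 0.358 mA

Equivalent of the parallel group: R_p = 20.78 kΩ.
V_A by voltage divider: V_A = 28.2 × 20.78/(0.975 + 20.78) = 26.94 V.
Branch current I = V_A/R_b = 26.94/75.3 = 0.3577 mA.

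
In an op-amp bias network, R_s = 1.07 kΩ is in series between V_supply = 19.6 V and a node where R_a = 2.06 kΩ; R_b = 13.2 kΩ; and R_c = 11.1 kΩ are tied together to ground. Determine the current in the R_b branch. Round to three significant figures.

Equivalent of the parallel group: R_p = 1.535 kΩ.
V_A by voltage divider: V_A = 19.6 × 1.535/(1.07 + 1.535) = 11.55 V.
Branch current I = V_A/R_b = 11.55/13.2 = 0.8750 mA.

I ≈ 0.875 mA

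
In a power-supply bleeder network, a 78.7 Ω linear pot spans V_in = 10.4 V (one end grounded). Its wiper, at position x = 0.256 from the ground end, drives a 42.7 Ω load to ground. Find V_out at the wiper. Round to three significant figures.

Lower segment x·R_p = 20.15 Ω; upper segment (1−x)·R_p = 58.55 Ω.
(x·R_p) ‖ R_L = 13.69 Ω.
V_out = 10.4 × 13.69/(58.55 + 13.69) = 1.971 V.
(Unloaded: V_out = x·V_in = 2.66 V.)

V_out ≈ 1.97 V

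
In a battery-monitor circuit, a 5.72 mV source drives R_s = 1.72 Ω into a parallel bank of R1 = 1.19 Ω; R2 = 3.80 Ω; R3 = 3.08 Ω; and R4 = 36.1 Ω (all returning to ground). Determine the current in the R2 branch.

I ≈ 0.430 mA

Combine the parallel branches: R_p = (1/1.19 + 1/3.80 + 1/3.08 + 1/36.1)⁻¹ = 0.6869 Ω.
V_A by voltage divider: V_A = 5.72 × 0.6869/(1.72 + 0.6869) = 1.632 mV.
I(R2) = V_A / R2 = 1.632/3.80 = 0.4296 mA.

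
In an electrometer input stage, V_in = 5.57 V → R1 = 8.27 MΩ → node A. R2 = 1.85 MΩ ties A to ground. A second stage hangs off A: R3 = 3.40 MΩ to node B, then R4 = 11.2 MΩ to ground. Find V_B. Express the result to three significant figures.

V_B ≈ 0.708 V

Node A sees R2 in parallel with the series input of stage 2, R3 + R4 = 14.60 MΩ.
Effective lower resistance at A: R2 ‖ 14.60 = 1.642 MΩ.
So V_A = 5.57 × 0.1657 = 0.9227 V.
Then the unloaded second divider: V_B = V_A × R4/(R3+R4) = 0.9227 × 0.7671 = 0.7078 V.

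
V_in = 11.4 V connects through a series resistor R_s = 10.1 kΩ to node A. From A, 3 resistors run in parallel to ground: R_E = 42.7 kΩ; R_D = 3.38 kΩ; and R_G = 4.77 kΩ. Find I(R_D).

I ≈ 0.532 mA

Parallel bank: R_p = 1/(1/42.7 + 1/3.38 + 1/4.77) = 1.891 kΩ.
V_A = 11.4 × 1.891/11.99 = 1.798 V.
I(R_D) = V_A / R_D = 1.798/3.38 = 0.5318 mA.
(Equivalently: I_total = 0.9507 mA, then current-divider fraction G_k/ΣG = 0.5594.)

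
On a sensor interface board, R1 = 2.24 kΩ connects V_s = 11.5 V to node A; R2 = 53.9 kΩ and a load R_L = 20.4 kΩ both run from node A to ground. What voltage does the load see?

R2 ‖ R_L = (53.9 × 20.4)/(53.9 + 20.4) = 14.80 kΩ.
Then V_out = V_s · R2'/(R1 + R2') = 11.5 × 14.80/17.04 = 9.988 V.
(Unloaded it would be 11.0 V; the load pulls it down.)

V_out ≈ 9.99 V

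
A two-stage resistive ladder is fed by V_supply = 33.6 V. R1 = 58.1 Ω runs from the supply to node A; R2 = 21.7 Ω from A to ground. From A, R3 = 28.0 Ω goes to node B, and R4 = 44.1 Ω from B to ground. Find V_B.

Node A sees R2 in parallel with the series input of stage 2, R3 + R4 = 72.10 Ω.
R2 ‖ (R3+R4) = 16.68 Ω.
First divider: V_A = V_supply · 16.68/(58.1 + 16.68) = 7.495 V.
V_B = V_A × 0.6117 = 4.584 V.

V_B ≈ 4.58 V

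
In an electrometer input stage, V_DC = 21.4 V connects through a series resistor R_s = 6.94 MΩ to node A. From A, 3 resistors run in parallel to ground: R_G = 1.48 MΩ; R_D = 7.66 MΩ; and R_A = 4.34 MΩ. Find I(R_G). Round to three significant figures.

Parallel bank: R_p = 1/(1/1.48 + 1/7.66 + 1/4.34) = 0.9647 MΩ.
Node voltage V_A = V_DC · R_p/(R_s + R_p) = 21.4 × 0.1220 = 2.612 V.
Branch current I = V_A/R_G = 2.612/1.48 = 1.765 µA.

I ≈ 1.76 µA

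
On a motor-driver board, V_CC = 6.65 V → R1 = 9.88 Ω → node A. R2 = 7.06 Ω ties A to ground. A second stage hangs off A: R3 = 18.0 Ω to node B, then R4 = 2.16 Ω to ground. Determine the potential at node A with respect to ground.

V_A ≈ 2.30 V

Looking into the second stage from A: R3 + R4 = 20.16 Ω appears in parallel with R2.
Effective lower resistance at A: R2 ‖ 20.16 = 5.229 Ω.
First divider: V_A = V_CC · 5.229/(9.88 + 5.229) = 2.301 V.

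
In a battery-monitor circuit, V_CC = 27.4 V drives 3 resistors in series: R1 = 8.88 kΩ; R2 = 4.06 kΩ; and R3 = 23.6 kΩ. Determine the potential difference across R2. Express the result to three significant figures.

V ≈ 3.04 V

ΣR = 8.88 + 4.06 + 23.6 = 36.54 kΩ.
Voltage divider: V = V_CC · (4.060 / 36.54) = 27.4 × 0.1111 = 3.044 V.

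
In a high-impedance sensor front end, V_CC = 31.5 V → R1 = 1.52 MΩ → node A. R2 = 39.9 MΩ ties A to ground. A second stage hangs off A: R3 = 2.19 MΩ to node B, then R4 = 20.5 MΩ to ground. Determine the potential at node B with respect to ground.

Looking into the second stage from A: R3 + R4 = 22.69 MΩ appears in parallel with R2.
R2 ‖ (R3+R4) = 14.46 MΩ.
So V_A = 31.5 × 0.9049 = 28.50 V.
Stage 2 is unloaded, so V_B = V_A · R4/(R3+R4) = 28.50 × 20.5/22.69 = 25.75 V.

V_B ≈ 25.8 V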